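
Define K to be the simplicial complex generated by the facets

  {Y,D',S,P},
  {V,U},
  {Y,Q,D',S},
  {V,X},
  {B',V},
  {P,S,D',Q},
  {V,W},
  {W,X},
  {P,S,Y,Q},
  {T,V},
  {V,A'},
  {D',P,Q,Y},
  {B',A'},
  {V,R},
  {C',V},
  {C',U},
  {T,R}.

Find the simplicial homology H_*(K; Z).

H_0 ≅ Z^2,  H_1 ≅ Z^4,  H_2 = 0,  H_3 ≅ Z.

Order the vertices as P < Q < R < S < T < U < V < W < X < Y < A' < B' < C' < D'. Listing each simplex with vertices in this order, K has dimension 3 with simplices:

  0-simplices (14): [P], [Q], [R], [S], [T], [U], [V], [W], [X], [Y], [A'], [B'], [C'], [D']
  1-simplices (22): (22 of them)
  2-simplices (10): [P,Q,S], [P,Q,Y], [P,Q,D'], [P,S,Y], [P,S,D'], [P,Y,D'], [Q,S,Y], [Q,S,D'], [Q,Y,D'], [S,Y,D']
  3-simplices (5): [P,Q,S,Y], [P,Q,S,D'], [P,Q,Y,D'], [P,S,Y,D'], [Q,S,Y,D']

Hence C_0 ≅ Z^14, C_1 ≅ Z^22, C_2 ≅ Z^10, C_3 ≅ Z^5.

Boundary ∂_1: C_1 → C_0 is given by ∂[p,q] = [q] − [p].
This gives a 14×22 integer matrix of rank 12; reducing to Smith normal form yields diagonal entries (1,1,1,1,1,1,1,1,1,1,1,1).

Boundary ∂_2: C_2 → C_1 sends each 2-simplex [p,q,r] to [q,r] − [p,r] + [p,q]. For instance
  ∂[S,Y,D'] = [Y,D'] − [S,D'] + [S,Y],
  ∂[P,S,Y] = [S,Y] − [P,Y] + [P,S].
As a 22×10 matrix over Z this has rank 6, with invariant factors (1,1,1,1,1,1).

∂_3: C_3 → C_2 sends each 3-simplex σ to the alternating sum Σ_i (−1)^i (σ with its i-th vertex removed). For instance
  ∂[P,Q,Y,D'] = [Q,Y,D'] − [P,Y,D'] + [P,Q,D'] − [P,Q,Y],
  ∂[P,Q,S,D'] = [Q,S,D'] − [P,S,D'] + [P,Q,D'] − [P,Q,S].
As a 10×5 matrix over Z this has rank 4, with invariant factors (1,1,1,1).

From H_k ≅ ker(∂_k) / im(∂_{k+1}) we obtain:

  H_0: rank C_0 − rank ∂_1 = 14 − 12 = 2, and the invariant factors of ∂_1 are all 1, so H_0 = Z^2.
  H_1: rank ker ∂_1 − rank ∂_2 = (22 − 12) − 6 = 4, and the invariant factors of ∂_2 are all 1, so H_1 = Z^4.
  H_2: rank ker ∂_2 − rank ∂_3 = (10 − 6) − 4 = 0, and the invariant factors of ∂_3 are all 1, so H_2 = 0.
  H_3: rank ker ∂_3 − rank ∂_4 = (5 − 4) − 0 = 1, and there is no ∂_4, so H_3 = Z.

(K is a triangulation of the disjoint union of a wedge of 4 circles and the 3-sphere S^3.)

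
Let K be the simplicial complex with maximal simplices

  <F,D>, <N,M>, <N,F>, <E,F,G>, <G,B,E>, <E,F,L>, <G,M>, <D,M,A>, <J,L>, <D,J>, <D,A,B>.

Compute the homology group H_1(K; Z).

We work with the vertex ordering A < B < D < E < F < G < J < L < M < N. The simplices of K, each written with vertices in increasing order, are:

  0-simplices (10): A, B, D, E, F, G, J, L, M, N
  1-simplices (18): AB, AD, AM, BD, BE, BG, DF, DJ, DM, EF, EG, EL, FG, FL, FN, GM, JL, MN
  2-simplices (5): ABD, ADM, BEG, EFG, EFL

giving chain groups C_0 ≅ Z^10, C_1 ≅ Z^18, C_2 ≅ Z^5.

∂_1: C_1 → C_0 sends each edge [p,q] (with p < q) to q − p. For instance
  ∂DF = F − D.
The 10×18 boundary matrix has rank 9 and Smith normal form diag(1,1,1,1,1,1,1,1,1).

Boundary ∂_2: C_2 → C_1 maps a triangle to the signed sum of its edges. For instance
  ∂EFL = FL − EL + EF,
  ∂ADM = DM − AM + AD.
This gives a 18×5 integer matrix of rank 5; reducing to Smith normal form yields diagonal entries (1,1,1,1,1).

Now H_k = ker ∂_k / im ∂_{k+1}, so:

  H_1: rank ker ∂_1 − rank ∂_2 = (18 − 9) − 5 = 4, and the invariant factors of ∂_2 are all 1, so H_1 ≅ Z^4.

H_1 ≅ Z^4.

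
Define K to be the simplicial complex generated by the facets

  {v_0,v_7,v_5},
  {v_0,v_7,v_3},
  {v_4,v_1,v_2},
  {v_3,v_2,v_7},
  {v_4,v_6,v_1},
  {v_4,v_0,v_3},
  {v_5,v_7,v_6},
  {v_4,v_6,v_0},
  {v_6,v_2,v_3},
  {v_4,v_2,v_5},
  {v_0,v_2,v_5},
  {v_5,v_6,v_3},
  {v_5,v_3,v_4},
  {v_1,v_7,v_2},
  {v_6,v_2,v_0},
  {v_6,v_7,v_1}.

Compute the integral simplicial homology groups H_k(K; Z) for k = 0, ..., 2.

K has 8 vertices, 24 edges, 16 triangles.
rank ∂_0 = 0, rank ∂_1 = 7 ⇒ b_0 = 8 − 0 − 7 = 1; all invariant factors of ∂_1 are 1 so no torsion. So H_0 ≅ Z.
rank ∂_1 = 7, rank ∂_2 = 15 ⇒ b_1 = 24 − 7 − 15 = 2; all invariant factors of ∂_2 are 1 so no torsion. So H_1 ≅ Z^2.
rank ∂_2 = 15, rank ∂_3 = 0 ⇒ b_2 = 16 − 15 − 0 = 1. So H_2 ≅ Z.

H_0 = Z,  H_1 = Z^2,  H_2 = Z.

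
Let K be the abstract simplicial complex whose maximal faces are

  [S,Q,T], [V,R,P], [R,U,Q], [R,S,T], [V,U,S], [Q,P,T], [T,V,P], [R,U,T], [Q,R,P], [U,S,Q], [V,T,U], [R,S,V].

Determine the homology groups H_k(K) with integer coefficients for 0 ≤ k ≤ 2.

H_0 ≅ Z,  H_1 ≅ Z/2,  H_2 = 0.

Fix the vertex order P < Q < R < S < T < U < V and write every simplex with vertices in increasing order. Then dim K = 2 and the simplices of K are:

  0-simplices (7): P, Q, R, S, T, U, V
  1-simplices (18): PQ, PR, PT, PV, QR, QS, QT, QU, RS, RT, RU, RV, ST, SU, SV, TU, TV, UV
  2-simplices (12): PQR, PQT, PRV, PTV, QRU, QST, QSU, RST, RSV, RTU, SUV, TUV

giving chain groups C_0 ≅ Z^7, C_1 ≅ Z^18, C_2 ≅ Z^12.

The boundary map ∂_1: C_1 → C_0 sends each edge [p,q] (with p < q) to q − p. For instance
  ∂RV = V − R.
As a 7×18 matrix over Z this has rank 6, with invariant factors (1,1,1,1,1,1).

The boundary map ∂_2: C_2 → C_1 maps a triangle to the signed sum of its edges. For instance
  ∂RSV = SV − RV + RS,
  ∂TUV = UV − TV + TU.
As a 18×12 matrix over Z this has rank 12, with invariant factors (1,1,1,1,1,1,1,1,1,1,1,2).

Now H_k = ker ∂_k / im ∂_{k+1}, so:

  H_0: rank C_0 − rank ∂_1 = 7 − 6 = 1, and the invariant factors of ∂_1 are all 1, so H_0 ≅ Z.
  H_1: rank ker ∂_1 − rank ∂_2 = (18 − 6) − 12 = 0, and ∂_2 has invariant factor 2 > 1, so H_1 ≅ Z/2.
  H_2: rank ker ∂_2 − rank ∂_3 = (12 − 12) − 0 = 0, and there is no ∂_3, so H_2 ≅ 0.

(K is a triangulation of the real projective plane RP^2.)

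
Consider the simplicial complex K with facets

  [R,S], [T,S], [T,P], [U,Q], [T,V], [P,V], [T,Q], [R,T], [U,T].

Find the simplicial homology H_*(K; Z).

Order the vertices as P < Q < R < S < T < U < V. Listing each simplex with vertices in this order, K has dimension 1 with simplices:

  0-simplices (7): P, Q, R, S, T, U, V
  1-simplices (9): PT, PV, QT, QU, RS, RT, ST, TU, TV

Hence C_0 ≅ Z^7, C_1 ≅ Z^9.

The boundary map ∂_1: C_1 → C_0 maps an edge to its endpoints' difference, ∂[p,q] = q − p.
The resulting 7×9 matrix has rank 6, and its Smith normal form has invariant factors (1,1,1,1,1,1).

Now H_k = ker ∂_k / im ∂_{k+1}, so:

  H_0: rank C_0 − rank ∂_1 = 7 − 6 = 1, and the invariant factors of ∂_1 are all 1, so H_0 ≅ Z.
  H_1: rank ker ∂_1 − rank ∂_2 = (9 − 6) − 0 = 3, and there is no ∂_2, so H_1 ≅ Z^3.

As a check, the Euler characteristic is 7 − 9 = -2, which agrees with 1 − 3 = -2.
(K is a triangulation of a wedge of 3 circles.)

H_0 ≅ Z,  H_1 ≅ Z^3.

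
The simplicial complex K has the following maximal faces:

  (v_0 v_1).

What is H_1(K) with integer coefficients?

K has 2 vertices, 1 edge.
rank ∂_1 = 1, rank ∂_2 = 0 ⇒ b_1 = 1 − 1 − 0 = 0. So H_1 = 0.

H_1 = 0.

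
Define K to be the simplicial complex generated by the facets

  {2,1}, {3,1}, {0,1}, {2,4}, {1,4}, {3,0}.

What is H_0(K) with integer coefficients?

H_0 = Z.

K has 5 vertices, 6 edges.
rank ∂_0 = 0, rank ∂_1 = 4 ⇒ b_0 = 5 − 0 − 4 = 1; all invariant factors of ∂_1 are 1 so no torsion. So H_0 = Z.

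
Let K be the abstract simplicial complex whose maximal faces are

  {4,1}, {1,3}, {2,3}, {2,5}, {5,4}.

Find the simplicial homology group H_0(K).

H_0 ≅ Z.

We work with the vertex ordering 1 < 2 < 3 < 4 < 5. The simplices of K, each written with vertices in increasing order, are:

  0-simplices (5): [1], [2], [3], [4], [5]
  1-simplices (5): [1,3], [1,4], [2,3], [2,5], [4,5]

giving chain groups C_0 ≅ Z^5, C_1 ≅ Z^5.

The boundary map ∂_1: C_1 → C_0 sends each edge [p,q] (with p < q) to q − p.
The resulting 5×5 matrix has rank 4, and its Smith normal form has invariant factors (1,1,1,1).

Now H_k = ker ∂_k / im ∂_{k+1}, so:

  H_0: rank C_0 − rank ∂_1 = 5 − 4 = 1, and the invariant factors of ∂_1 are all 1, so H_0 = Z.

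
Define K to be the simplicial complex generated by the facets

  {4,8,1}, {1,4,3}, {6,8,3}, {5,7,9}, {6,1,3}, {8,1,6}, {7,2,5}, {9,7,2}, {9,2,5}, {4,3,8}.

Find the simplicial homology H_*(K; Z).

We work with the vertex ordering 1 < 2 < 3 < 4 < 5 < 6 < 7 < 8 < 9. The simplices of K, each written with vertices in increasing order, are:

  0-simplices (9): [1], [2], [3], [4], [5], [6], [7], [8], [9]
  1-simplices (15): [1,3], [1,4], [1,6], [1,8], [2,5], [2,7], [2,9], [3,4], [3,6], [3,8], [4,8], [5,7], [5,9], [6,8], [7,9]
  2-simplices (10): [1,3,4], [1,3,6], [1,4,8], [1,6,8], [2,5,7], [2,5,9], [2,7,9], [3,4,8], [3,6,8], [5,7,9]

so the chain groups are C_0 ≅ Z^9, C_1 ≅ Z^15, C_2 ≅ Z^10.

The boundary map ∂_1: C_1 → C_0 sends each edge [p,q] (with p < q) to q − p. For instance
  ∂[1,3] = [3] − [1].
This gives a 9×15 integer matrix of rank 7; reducing to Smith normal form yields diagonal entries (1,1,1,1,1,1,1).

∂_2: C_2 → C_1 maps a triangle to the signed sum of its edges. For instance
  ∂[1,6,8] = [6,8] − [1,8] + [1,6],
  ∂[3,6,8] = [6,8] − [3,8] + [3,6].
The resulting 15×10 matrix has rank 8, and its Smith normal form has invariant factors (1,1,1,1,1,1,1,1).

From H_k ≅ ker(∂_k) / im(∂_{k+1}) we obtain:

  H_0: rank C_0 − rank ∂_1 = 9 − 7 = 2, and the invariant factors of ∂_1 are all 1, so H_0 ≅ Z^2.
  H_1: rank ker ∂_1 − rank ∂_2 = (15 − 7) − 8 = 0, and the invariant factors of ∂_2 are all 1, so H_1 ≅ 0.
  H_2: rank ker ∂_2 − rank ∂_3 = (10 − 8) − 0 = 2, and there is no ∂_3, so H_2 ≅ Z^2.

As a check, the Euler characteristic is 9 − 15 + 10 = 4, which agrees with 2 − 0 + 2 = 4.

H_0 = Z^2,  H_1 = 0,  H_2 = Z^2.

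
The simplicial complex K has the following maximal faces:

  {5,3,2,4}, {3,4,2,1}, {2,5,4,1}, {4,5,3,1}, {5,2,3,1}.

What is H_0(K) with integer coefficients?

Fix the vertex order 1 < 2 < 3 < 4 < 5 and write every simplex with vertices in increasing order. Then dim K = 3 and the simplices of K are:

  0-simplices (5): [1], [2], [3], [4], [5]
  1-simplices (10): [1,2], [1,3], [1,4], [1,5], [2,3], [2,4], [2,5], [3,4], [3,5], [4,5]
  2-simplices (10): [1,2,3], [1,2,4], [1,2,5], [1,3,4], [1,3,5], [1,4,5], [2,3,4], [2,3,5], [2,4,5], [3,4,5]
  3-simplices (5): [1,2,3,4], [1,2,3,5], [1,2,4,5], [1,3,4,5], [2,3,4,5]

Hence C_0 ≅ Z^5, C_1 ≅ Z^10, C_2 ≅ Z^10, C_3 ≅ Z^5.

The boundary map ∂_1: C_1 → C_0 maps an edge to its endpoints' difference, ∂[p,q] = q − p.
As a 5×10 matrix over Z this has rank 4, with invariant factors (1,1,1,1).

The boundary map ∂_2: C_2 → C_1 acts by ∂[p,q,r] = [q,r] − [p,r] + [p,q]. For instance
  ∂[1,2,5] = [2,5] − [1,5] + [1,2],
  ∂[1,3,4] = [3,4] − [1,4] + [1,3].
The resulting 10×10 matrix has rank 6, and its Smith normal form has invariant factors (1,1,1,1,1,1).

Boundary ∂_3: C_3 → C_2 sends each 3-simplex σ to the alternating sum Σ_i (−1)^i (σ with its i-th vertex removed). For instance
  ∂[1,2,3,4] = [2,3,4] − [1,3,4] + [1,2,4] − [1,2,3],
  ∂[1,2,3,5] = [2,3,5] − [1,3,5] + [1,2,5] − [1,2,3].
The resulting 10×5 matrix has rank 4, and its Smith normal form has invariant factors (1,1,1,1).

From H_k ≅ ker(∂_k) / im(∂_{k+1}) we obtain:

  H_0: rank C_0 − rank ∂_1 = 5 − 4 = 1, and the invariant factors of ∂_1 are all 1, so H_0 ≅ Z.

(K is a triangulation of the 3-sphere S^3.)

H_0 ≅ Z.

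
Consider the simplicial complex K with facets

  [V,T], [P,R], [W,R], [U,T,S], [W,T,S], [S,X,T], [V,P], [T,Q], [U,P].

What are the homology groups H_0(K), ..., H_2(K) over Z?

Fix the vertex order P < Q < R < S < T < U < V < W < X and write every simplex with vertices in increasing order. Then dim K = 2 and the simplices of K are:

  0-simplices (9): P, Q, R, S, T, U, V, W, X
  1-simplices (13): PR, PU, PV, QT, RW, ST, SU, SW, SX, TU, TV, TW, TX
  2-simplices (3): STU, STW, STX

Hence C_0 ≅ Z^9, C_1 ≅ Z^13, C_2 ≅ Z^3.

∂_1: C_1 → C_0 is given by ∂[p,q] = [q] − [p].
The resulting 9×13 matrix has rank 8, and its Smith normal form has invariant factors (1,1,1,1,1,1,1,1).

The boundary map ∂_2: C_2 → C_1 maps a triangle to the signed sum of its edges. For instance
  ∂STX = TX − SX + ST,
  ∂STW = TW − SW + ST.
The resulting 13×3 matrix has rank 3, and its Smith normal form has invariant factors (1,1,1).

Computing H_k = (kernel of ∂_k) / (image of ∂_{k+1}):

  H_0: rank C_0 − rank ∂_1 = 9 − 8 = 1, and the invariant factors of ∂_1 are all 1, so H_0 ≅ Z.
  H_1: rank ker ∂_1 − rank ∂_2 = (13 − 8) − 3 = 2, and the invariant factors of ∂_2 are all 1, so H_1 ≅ Z^2.
  H_2: rank ker ∂_2 − rank ∂_3 = (3 − 3) − 0 = 0, and there is no ∂_3, so H_2 ≅ 0.

H_0 ≅ Z,  H_1 ≅ Z^2,  H_2 = 0.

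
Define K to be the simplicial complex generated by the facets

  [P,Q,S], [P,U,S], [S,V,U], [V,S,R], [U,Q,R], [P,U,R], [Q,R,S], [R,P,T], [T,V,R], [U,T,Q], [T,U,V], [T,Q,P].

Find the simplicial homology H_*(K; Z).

H_0 ≅ Z,  H_1 ≅ Z_2,  H_2 = 0.

Order the vertices as P < Q < R < S < T < U < V. Listing each simplex with vertices in this order, K has dimension 2 with simplices:

  0-simplices (7): P, Q, R, S, T, U, V
  1-simplices (18): PQ, PR, PS, PT, PU, QR, QS, QT, QU, RS, RT, RU, RV, SU, SV, TU, TV, UV
  2-simplices (12): PQS, PQT, PRT, PRU, PSU, QRS, QRU, QTU, RSV, RTV, SUV, TUV

giving chain groups C_0 ≅ Z^7, C_1 ≅ Z^18, C_2 ≅ Z^12.

∂_1: C_1 → C_0 maps an edge to its endpoints' difference, ∂[p,q] = q − p. For instance
  ∂PT = T − P.
The resulting 7×18 matrix has rank 6, and its Smith normal form has invariant factors (1,1,1,1,1,1).

∂_2: C_2 → C_1 maps a triangle to the signed sum of its edges. For instance
  ∂QTU = TU − QU + QT,
  ∂PRT = RT − PT + PR.
This gives a 18×12 integer matrix of rank 12; reducing to Smith normal form yields diagonal entries (1,1,1,1,1,1,1,1,1,1,1,2).

Now H_k = ker ∂_k / im ∂_{k+1}, so:

  H_0: rank C_0 − rank ∂_1 = 7 − 6 = 1, and the invariant factors of ∂_1 are all 1, so H_0 ≅ Z.
  H_1: rank ker ∂_1 − rank ∂_2 = (18 − 6) − 12 = 0, and ∂_2 has invariant factor 2 > 1, so H_1 ≅ Z_2.
  H_2: rank ker ∂_2 − rank ∂_3 = (12 − 12) − 0 = 0, and there is no ∂_3, so H_2 ≅ 0.

As a check, the Euler characteristic is 7 − 18 + 12 = 1, which agrees with 1 − 0 + 0 = 1.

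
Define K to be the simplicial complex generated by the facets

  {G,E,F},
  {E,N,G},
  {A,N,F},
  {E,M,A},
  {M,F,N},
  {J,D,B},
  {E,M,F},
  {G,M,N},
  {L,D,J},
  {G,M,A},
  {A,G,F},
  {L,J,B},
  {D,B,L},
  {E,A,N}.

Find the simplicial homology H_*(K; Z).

H_0 ≅ Z^2,  H_1 ≅ Z/2,  H_2 ≅ Z.

Order the vertices as A < B < D < E < F < G < J < L < M < N. Listing each simplex with vertices in this order, K has dimension 2 with simplices:

  0-simplices (10): A, B, D, E, F, G, J, L, M, N
  1-simplices (21): AE, AF, AG, AM, AN, BD, BJ, BL, DJ, DL, EF, EG, EM, EN, FG, FM, FN, GM, GN, JL, MN
  2-simplices (14): AEM, AEN, AFG, AFN, AGM, BDJ, BDL, BJL, DJL, EFG, EFM, EGN, FMN, GMN

Hence C_0 ≅ Z^10, C_1 ≅ Z^21, C_2 ≅ Z^14.

Boundary ∂_1: C_1 → C_0 is given by ∂[p,q] = [q] − [p]. For instance
  ∂BL = L − B.
The resulting 10×21 matrix has rank 8, and its Smith normal form has invariant factors (1,1,1,1,1,1,1,1).

Boundary ∂_2: C_2 → C_1 maps a triangle to the signed sum of its edges. For instance
  ∂EFM = FM − EM + EF,
  ∂AFN = FN − AN + AF.
This gives a 21×14 integer matrix of rank 13; reducing to Smith normal form yields diagonal entries (1,1,1,1,1,1,1,1,1,1,1,1,2).

Now H_k = ker ∂_k / im ∂_{k+1}, so:

  H_0: rank C_0 − rank ∂_1 = 10 − 8 = 2, and the invariant factors of ∂_1 are all 1, so H_0 = Z^2.
  H_1: rank ker ∂_1 − rank ∂_2 = (21 − 8) − 13 = 0, and ∂_2 has invariant factor 2 > 1, so H_1 = Z/2.
  H_2: rank ker ∂_2 − rank ∂_3 = (14 − 13) − 0 = 1, and there is no ∂_3, so H_2 = Z.

As a check, the Euler characteristic is 10 − 21 + 14 = 3, which agrees with 2 − 0 + 1 = 3.
(K is a triangulation of the disjoint union of the 2-sphere S^2 and the real projective plane RP^2.)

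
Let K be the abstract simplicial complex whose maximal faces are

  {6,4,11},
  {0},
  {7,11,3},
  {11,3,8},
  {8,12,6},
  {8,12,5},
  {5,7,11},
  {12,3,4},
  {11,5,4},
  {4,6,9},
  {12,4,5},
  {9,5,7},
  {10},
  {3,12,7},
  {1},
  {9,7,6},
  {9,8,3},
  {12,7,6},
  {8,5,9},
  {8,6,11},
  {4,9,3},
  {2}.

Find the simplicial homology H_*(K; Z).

Order the vertices as 0 < 1 < 2 < 3 < 4 < 5 < 6 < 7 < 8 < 9 < 10 < 11 < 12. Listing each simplex with vertices in this order, K has dimension 2 with simplices:

  0-simplices (13): [0], [1], [2], [3], [4], [5], [6], [7], [8], [9], [10], [11], [12]
  1-simplices (27): (27 of them)
  2-simplices (18): (18 of them)

so the chain groups are C_0 ≅ Z^13, C_1 ≅ Z^27, C_2 ≅ Z^18.

Boundary ∂_1: C_1 → C_0 is given by ∂[p,q] = [q] − [p]. For instance
  ∂[7,9] = [9] − [7].
The resulting 13×27 matrix has rank 8, and its Smith normal form has invariant factors (1,1,1,1,1,1,1,1).

∂_2: C_2 → C_1 acts by ∂[p,q,r] = [q,r] − [p,r] + [p,q]. For instance
  ∂[3,7,12] = [7,12] − [3,12] + [3,7],
  ∂[4,5,11] = [5,11] − [4,11] + [4,5].
As a 27×18 matrix over Z this has rank 17, with invariant factors (1,1,1,1,1,1,1,1,1,1,1,1,1,1,1,1,1).

Reading off H_k = ker ∂_k / im ∂_{k+1}:

  H_0: rank C_0 − rank ∂_1 = 13 − 8 = 5, and the invariant factors of ∂_1 are all 1, so H_0 = Z^5.
  H_1: rank ker ∂_1 − rank ∂_2 = (27 − 8) − 17 = 2, and the invariant factors of ∂_2 are all 1, so H_1 = Z^2.
  H_2: rank ker ∂_2 − rank ∂_3 = (18 − 17) − 0 = 1, and there is no ∂_3, so H_2 = Z.

As a check, the Euler characteristic is 13 − 27 + 18 = 4, which agrees with 5 − 2 + 1 = 4.
(K is a triangulation of the disjoint union of a set of 4 points and the torus T^2.)

H_0 = Z^5,  H_1 = Z^2,  H_2 = Z.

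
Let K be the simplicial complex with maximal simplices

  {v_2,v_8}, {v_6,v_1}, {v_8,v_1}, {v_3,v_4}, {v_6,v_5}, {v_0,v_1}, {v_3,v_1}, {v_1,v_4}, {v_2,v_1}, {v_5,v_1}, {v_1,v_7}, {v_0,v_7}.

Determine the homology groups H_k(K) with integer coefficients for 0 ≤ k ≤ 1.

Fix the vertex order v_0 < v_1 < v_2 < v_3 < v_4 < v_5 < v_6 < v_7 < v_8 and write every simplex with vertices in increasing order. Then dim K = 1 and the simplices of K are:

  0-simplices (9): [v_0], [v_1], [v_2], [v_3], [v_4], [v_5], [v_6], [v_7], [v_8]
  1-simplices (12): [v_0,v_1], [v_0,v_7], [v_1,v_2], [v_1,v_3], [v_1,v_4], [v_1,v_5], [v_1,v_6], [v_1,v_7], [v_1,v_8], [v_2,v_8], [v_3,v_4], [v_5,v_6]

Hence C_0 ≅ Z^9, C_1 ≅ Z^12.

Boundary ∂_1: C_1 → C_0 maps an edge to its endpoints' difference, ∂[p,q] = q − p.
The 9×12 boundary matrix has rank 8 and Smith normal form diag(1,1,1,1,1,1,1,1).

From H_k ≅ ker(∂_k) / im(∂_{k+1}) we obtain:

  H_0: rank C_0 − rank ∂_1 = 9 − 8 = 1, and the invariant factors of ∂_1 are all 1, so H_0 ≅ Z.
  H_1: rank ker ∂_1 − rank ∂_2 = (12 − 8) − 0 = 4, and there is no ∂_2, so H_1 ≅ Z^4.

As a check, the Euler characteristic is 9 − 12 = -3, which agrees with 1 − 4 = -3.

H_0 = Z,  H_1 = Z^4.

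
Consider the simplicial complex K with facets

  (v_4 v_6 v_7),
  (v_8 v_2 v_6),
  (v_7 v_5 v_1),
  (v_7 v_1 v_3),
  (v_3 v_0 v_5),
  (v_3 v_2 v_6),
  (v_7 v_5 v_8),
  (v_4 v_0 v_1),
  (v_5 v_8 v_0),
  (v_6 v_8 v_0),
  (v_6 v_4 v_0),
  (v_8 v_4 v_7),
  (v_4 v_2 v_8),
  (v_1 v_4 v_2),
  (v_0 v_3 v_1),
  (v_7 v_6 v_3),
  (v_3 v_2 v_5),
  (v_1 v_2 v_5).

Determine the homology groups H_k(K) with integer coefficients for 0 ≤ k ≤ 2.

H_0 = Z,  H_1 = Z ⊕ Z/2Z,  H_2 = 0.

Order the vertices as v_0 < v_1 < v_2 < v_3 < v_4 < v_5 < v_6 < v_7 < v_8. Listing each simplex with vertices in this order, K has dimension 2 with simplices:

  0-simplices (9): [v_0], [v_1], [v_2], [v_3], [v_4], [v_5], [v_6], [v_7], [v_8]
  1-simplices (27): (27 of them)
  2-simplices (18): (18 of them)

giving chain groups C_0 ≅ Z^9, C_1 ≅ Z^27, C_2 ≅ Z^18.

Boundary ∂_1: C_1 → C_0 is given by ∂[p,q] = [q] − [p]. For instance
  ∂[v_4,v_8] = [v_8] − [v_4].
The 9×27 boundary matrix has rank 8 and Smith normal form diag(1,1,1,1,1,1,1,1).

∂_2: C_2 → C_1 acts by ∂[p,q,r] = [q,r] − [p,r] + [p,q]. For instance
  ∂[v_1,v_3,v_7] = [v_3,v_7] − [v_1,v_7] + [v_1,v_3],
  ∂[v_1,v_2,v_5] = [v_2,v_5] − [v_1,v_5] + [v_1,v_2].
The 27×18 boundary matrix has rank 18 and Smith normal form diag(1,1,1,1,1,1,1,1,1,1,1,1,1,1,1,1,1,2).

Reading off H_k = ker ∂_k / im ∂_{k+1}:

  H_0: rank C_0 − rank ∂_1 = 9 − 8 = 1, and the invariant factors of ∂_1 are all 1, so H_0 ≅ Z.
  H_1: rank ker ∂_1 − rank ∂_2 = (27 − 8) − 18 = 1, and ∂_2 has invariant factor 2 > 1, so H_1 ≅ Z ⊕ Z/2Z.
  H_2: rank ker ∂_2 − rank ∂_3 = (18 − 18) − 0 = 0, and there is no ∂_3, so H_2 ≅ 0.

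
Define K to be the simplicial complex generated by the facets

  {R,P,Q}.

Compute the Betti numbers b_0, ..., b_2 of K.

b_0 = 1, b_1 = 0, b_2 = 0.

K has 3 vertices, 3 edges, 1 triangle.
rank ∂_0 = 0, rank ∂_1 = 2 ⇒ b_0 = 3 − 0 − 2 = 1; all invariant factors of ∂_1 are 1 so no torsion. So H_0 = Z.
rank ∂_1 = 2, rank ∂_2 = 1 ⇒ b_1 = 3 − 2 − 1 = 0; all invariant factors of ∂_2 are 1 so no torsion. So H_1 = 0.
rank ∂_2 = 1, rank ∂_3 = 0 ⇒ b_2 = 1 − 1 − 0 = 0. So H_2 = 0.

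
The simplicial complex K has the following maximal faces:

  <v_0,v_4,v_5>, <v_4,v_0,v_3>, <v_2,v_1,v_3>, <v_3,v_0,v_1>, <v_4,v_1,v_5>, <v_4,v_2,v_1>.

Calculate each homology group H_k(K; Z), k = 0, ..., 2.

Fix the vertex order v_0 < v_1 < v_2 < v_3 < v_4 < v_5 and write every simplex with vertices in increasing order. Then dim K = 2 and the simplices of K are:

  0-simplices (6): [v_0], [v_1], [v_2], [v_3], [v_4], [v_5]
  1-simplices (12): [v_0,v_1], [v_0,v_3], [v_0,v_4], [v_0,v_5], [v_1,v_2], [v_1,v_3], [v_1,v_4], [v_1,v_5], [v_2,v_3], [v_2,v_4], [v_3,v_4], [v_4,v_5]
  2-simplices (6): [v_0,v_1,v_3], [v_0,v_3,v_4], [v_0,v_4,v_5], [v_1,v_2,v_3], [v_1,v_2,v_4], [v_1,v_4,v_5]

so the chain groups are C_0 ≅ Z^6, C_1 ≅ Z^12, C_2 ≅ Z^6.

The boundary map ∂_1: C_1 → C_0 maps an edge to its endpoints' difference, ∂[p,q] = q − p. For instance
  ∂[v_0,v_4] = [v_4] − [v_0].
As a 6×12 matrix over Z this has rank 5, with invariant factors (1,1,1,1,1).

Boundary ∂_2: C_2 → C_1 maps a triangle to the signed sum of its edges. For instance
  ∂[v_1,v_2,v_4] = [v_2,v_4] − [v_1,v_4] + [v_1,v_2],
  ∂[v_0,v_4,v_5] = [v_4,v_5] − [v_0,v_5] + [v_0,v_4].
This gives a 12×6 integer matrix of rank 6; reducing to Smith normal form yields diagonal entries (1,1,1,1,1,1).

Reading off H_k = ker ∂_k / im ∂_{k+1}:

  H_0: rank C_0 − rank ∂_1 = 6 − 5 = 1, and the invariant factors of ∂_1 are all 1, so H_0 ≅ Z.
  H_1: rank ker ∂_1 − rank ∂_2 = (12 − 5) − 6 = 1, and the invariant factors of ∂_2 are all 1, so H_1 ≅ Z.
  H_2: rank ker ∂_2 − rank ∂_3 = (6 − 6) − 0 = 0, and there is no ∂_3, so H_2 ≅ 0.

H_0 ≅ Z,  H_1 ≅ Z,  H_2 = 0.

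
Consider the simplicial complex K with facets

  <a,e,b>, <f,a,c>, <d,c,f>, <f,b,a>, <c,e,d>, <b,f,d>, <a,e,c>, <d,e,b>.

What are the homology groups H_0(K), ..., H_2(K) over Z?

H_0 = Z,  H_1 = 0,  H_2 = Z.

K has 6 vertices, 12 edges, 8 triangles.
rank ∂_0 = 0, rank ∂_1 = 5 ⇒ b_0 = 6 − 0 − 5 = 1; all invariant factors of ∂_1 are 1 so no torsion. So H_0 ≅ Z.
rank ∂_1 = 5, rank ∂_2 = 7 ⇒ b_1 = 12 − 5 − 7 = 0; all invariant factors of ∂_2 are 1 so no torsion. So H_1 ≅ 0.
rank ∂_2 = 7, rank ∂_3 = 0 ⇒ b_2 = 8 − 7 − 0 = 1. So H_2 ≅ Z.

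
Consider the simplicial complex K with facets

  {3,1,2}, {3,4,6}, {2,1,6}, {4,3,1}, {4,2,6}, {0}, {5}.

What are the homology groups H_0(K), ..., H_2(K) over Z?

H_0 ≅ Z^3,  H_1 ≅ Z,  H_2 = 0.

We work with the vertex ordering 0 < 1 < 2 < 3 < 4 < 5 < 6. The simplices of K, each written with vertices in increasing order, are:

  0-simplices (7): [0], [1], [2], [3], [4], [5], [6]
  1-simplices (10): [1,2], [1,3], [1,4], [1,6], [2,3], [2,4], [2,6], [3,4], [3,6], [4,6]
  2-simplices (5): [1,2,3], [1,2,6], [1,3,4], [2,4,6], [3,4,6]

giving chain groups C_0 ≅ Z^7, C_1 ≅ Z^10, C_2 ≅ Z^5.

∂_1: C_1 → C_0 sends each edge [p,q] (with p < q) to q − p. For instance
  ∂[2,4] = [4] − [2].
The 7×10 boundary matrix has rank 4 and Smith normal form diag(1,1,1,1).

∂_2: C_2 → C_1 sends each 2-simplex [p,q,r] to [q,r] − [p,r] + [p,q]. For instance
  ∂[1,2,6] = [2,6] − [1,6] + [1,2],
  ∂[1,2,3] = [2,3] − [1,3] + [1,2].
As a 10×5 matrix over Z this has rank 5, with invariant factors (1,1,1,1,1).

Computing H_k = (kernel of ∂_k) / (image of ∂_{k+1}):

  H_0: rank C_0 − rank ∂_1 = 7 − 4 = 3, and the invariant factors of ∂_1 are all 1, so H_0 ≅ Z^3.
  H_1: rank ker ∂_1 − rank ∂_2 = (10 − 4) − 5 = 1, and the invariant factors of ∂_2 are all 1, so H_1 ≅ Z.
  H_2: rank ker ∂_2 − rank ∂_3 = (5 − 5) − 0 = 0, and there is no ∂_3, so H_2 ≅ 0.

As a check, the Euler characteristic is 7 − 10 + 5 = 2, which agrees with 3 − 1 + 0 = 2.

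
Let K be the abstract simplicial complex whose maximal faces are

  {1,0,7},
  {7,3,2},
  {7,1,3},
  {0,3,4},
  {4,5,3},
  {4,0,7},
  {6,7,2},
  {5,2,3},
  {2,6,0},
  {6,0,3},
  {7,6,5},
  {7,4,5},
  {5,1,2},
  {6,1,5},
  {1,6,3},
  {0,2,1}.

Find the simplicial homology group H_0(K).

We work with the vertex ordering 0 < 1 < 2 < 3 < 4 < 5 < 6 < 7. The simplices of K, each written with vertices in increasing order, are:

  0-simplices (8): [0], [1], [2], [3], [4], [5], [6], [7]
  1-simplices (24): (24 of them)
  2-simplices (16): [0,1,2], [0,1,7], [0,2,6], [0,3,4], [0,3,6], [0,4,7], [1,2,5], [1,3,6], [1,3,7], [1,5,6], [2,3,5], [2,3,7], [2,6,7], [3,4,5], [4,5,7], [5,6,7]

giving chain groups C_0 ≅ Z^8, C_1 ≅ Z^24, C_2 ≅ Z^16.

The boundary map ∂_1: C_1 → C_0 is given by ∂[p,q] = [q] − [p].
The resulting 8×24 matrix has rank 7, and its Smith normal form has invariant factors (1,1,1,1,1,1,1).

Boundary ∂_2: C_2 → C_1 sends each 2-simplex [p,q,r] to [q,r] − [p,r] + [p,q]. For instance
  ∂[0,1,2] = [1,2] − [0,2] + [0,1],
  ∂[0,3,4] = [3,4] − [0,4] + [0,3].
The 24×16 boundary matrix has rank 15 and Smith normal form diag(1,1,1,1,1,1,1,1,1,1,1,1,1,1,1).

Computing H_k = (kernel of ∂_k) / (image of ∂_{k+1}):

  H_0: rank C_0 − rank ∂_1 = 8 − 7 = 1, and the invariant factors of ∂_1 are all 1, so H_0 ≅ Z.

(K is a triangulation of the torus T^2.)

H_0 = Z.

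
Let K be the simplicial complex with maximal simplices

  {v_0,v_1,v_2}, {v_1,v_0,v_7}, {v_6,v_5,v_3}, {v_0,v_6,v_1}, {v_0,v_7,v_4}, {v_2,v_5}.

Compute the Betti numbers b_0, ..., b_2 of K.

Take the total order v_0 < v_1 < v_2 < v_3 < v_4 < v_5 < v_6 < v_7 on the vertex set. Then K (dimension 2) consists of the simplices:

  0-simplices (8): [v_0], [v_1], [v_2], [v_3], [v_4], [v_5], [v_6], [v_7]
  1-simplices (13): [v_0,v_1], [v_0,v_2], [v_0,v_4], [v_0,v_6], [v_0,v_7], [v_1,v_2], [v_1,v_6], [v_1,v_7], [v_2,v_5], [v_3,v_5], [v_3,v_6], [v_4,v_7], [v_5,v_6]
  2-simplices (5): [v_0,v_1,v_2], [v_0,v_1,v_6], [v_0,v_1,v_7], [v_0,v_4,v_7], [v_3,v_5,v_6]

so the chain groups are C_0 ≅ Z^8, C_1 ≅ Z^13, C_2 ≅ Z^5.

The boundary map ∂_1: C_1 → C_0 sends each edge [p,q] (with p < q) to q − p. For instance
  ∂[v_0,v_4] = [v_4] − [v_0].
This gives a 8×13 integer matrix of rank 7; reducing to Smith normal form yields diagonal entries (1,1,1,1,1,1,1).

Boundary ∂_2: C_2 → C_1 maps a triangle to the signed sum of its edges. For instance
  ∂[v_0,v_1,v_6] = [v_1,v_6] − [v_0,v_6] + [v_0,v_1],
  ∂[v_3,v_5,v_6] = [v_5,v_6] − [v_3,v_6] + [v_3,v_5].
This gives a 13×5 integer matrix of rank 5; reducing to Smith normal form yields diagonal entries (1,1,1,1,1).

Computing H_k = (kernel of ∂_k) / (image of ∂_{k+1}):

  H_0: rank C_0 − rank ∂_1 = 8 − 7 = 1, and the invariant factors of ∂_1 are all 1, so H_0 ≅ Z.
  H_1: rank ker ∂_1 − rank ∂_2 = (13 − 7) − 5 = 1, and the invariant factors of ∂_2 are all 1, so H_1 ≅ Z.
  H_2: rank ker ∂_2 − rank ∂_3 = (5 − 5) − 0 = 0, and there is no ∂_3, so H_2 ≅ 0.

Hence the Betti numbers are b_0 = 1, b_1 = 1, b_2 = 0.

b_0 = 1, b_1 = 1, b_2 = 0.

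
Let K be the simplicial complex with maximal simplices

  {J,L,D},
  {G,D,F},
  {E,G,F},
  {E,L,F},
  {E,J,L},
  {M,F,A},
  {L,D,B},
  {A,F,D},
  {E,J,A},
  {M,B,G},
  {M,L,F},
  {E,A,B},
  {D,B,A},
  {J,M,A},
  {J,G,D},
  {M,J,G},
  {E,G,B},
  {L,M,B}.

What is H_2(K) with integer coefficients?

H_2 = Z.

Order the vertices as A < B < D < E < F < G < J < L < M. Listing each simplex with vertices in this order, K has dimension 2 with simplices:

  0-simplices (9): A, B, D, E, F, G, J, L, M
  1-simplices (27): AB, AD, AE, AF, AJ, AM, BD, BE, BG, BL, BM, DF, DG, DJ, DL, EF, EG, EJ, EL, FG, FL, FM, GJ, GM, JL, JM, LM
  2-simplices (18): ABD, ABE, ADF, AEJ, AFM, AJM, BDL, BEG, BGM, BLM, DFG, DGJ, DJL, EFG, EFL, EJL, FLM, GJM

so the chain groups are C_0 ≅ Z^9, C_1 ≅ Z^27, C_2 ≅ Z^18.

The boundary map ∂_1: C_1 → C_0 maps an edge to its endpoints' difference, ∂[p,q] = q − p. For instance
  ∂BE = E − B.
As a 9×27 matrix over Z this has rank 8, with invariant factors (1,1,1,1,1,1,1,1).

Boundary ∂_2: C_2 → C_1 maps a triangle to the signed sum of its edges. For instance
  ∂ABE = BE − AE + AB,
  ∂FLM = LM − FM + FL.
The resulting 27×18 matrix has rank 17, and its Smith normal form has invariant factors (1,1,1,1,1,1,1,1,1,1,1,1,1,1,1,1,1).

From H_k ≅ ker(∂_k) / im(∂_{k+1}) we obtain:

  H_2: rank ker ∂_2 − rank ∂_3 = (18 − 17) − 0 = 1, and there is no ∂_3, so H_2 = Z.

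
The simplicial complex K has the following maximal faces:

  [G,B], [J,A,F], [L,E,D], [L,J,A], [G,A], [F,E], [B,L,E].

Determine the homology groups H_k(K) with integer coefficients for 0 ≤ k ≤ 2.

K has 8 vertices, 13 edges, 4 triangles.
rank ∂_0 = 0, rank ∂_1 = 7 ⇒ b_0 = 8 − 0 − 7 = 1; all invariant factors of ∂_1 are 1 so no torsion. So H_0 = Z.
rank ∂_1 = 7, rank ∂_2 = 4 ⇒ b_1 = 13 − 7 − 4 = 2; all invariant factors of ∂_2 are 1 so no torsion. So H_1 = Z^2.
rank ∂_2 = 4, rank ∂_3 = 0 ⇒ b_2 = 4 − 4 − 0 = 0. So H_2 = 0.

H_0 = Z,  H_1 = Z^2,  H_2 = 0.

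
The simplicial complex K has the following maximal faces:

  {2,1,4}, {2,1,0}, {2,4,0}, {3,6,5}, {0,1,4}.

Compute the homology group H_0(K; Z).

Take the total order 0 < 1 < 2 < 3 < 4 < 5 < 6 on the vertex set. Then K (dimension 2) consists of the simplices:

  0-simplices (7): [0], [1], [2], [3], [4], [5], [6]
  1-simplices (9): [0,1], [0,2], [0,4], [1,2], [1,4], [2,4], [3,5], [3,6], [5,6]
  2-simplices (5): [0,1,2], [0,1,4], [0,2,4], [1,2,4], [3,5,6]

giving chain groups C_0 ≅ Z^7, C_1 ≅ Z^9, C_2 ≅ Z^5.

Boundary ∂_1: C_1 → C_0 is given by ∂[p,q] = [q] − [p]. For instance
  ∂[5,6] = [6] − [5].
The 7×9 boundary matrix has rank 5 and Smith normal form diag(1,1,1,1,1).

∂_2: C_2 → C_1 sends each 2-simplex [p,q,r] to [q,r] − [p,r] + [p,q]. For instance
  ∂[0,1,4] = [1,4] − [0,4] + [0,1],
  ∂[3,5,6] = [5,6] − [3,6] + [3,5].
The resulting 9×5 matrix has rank 4, and its Smith normal form has invariant factors (1,1,1,1).

Now H_k = ker ∂_k / im ∂_{k+1}, so:

  H_0: rank C_0 − rank ∂_1 = 7 − 5 = 2, and the invariant factors of ∂_1 are all 1, so H_0 = Z^2.

H_0 ≅ Z^2.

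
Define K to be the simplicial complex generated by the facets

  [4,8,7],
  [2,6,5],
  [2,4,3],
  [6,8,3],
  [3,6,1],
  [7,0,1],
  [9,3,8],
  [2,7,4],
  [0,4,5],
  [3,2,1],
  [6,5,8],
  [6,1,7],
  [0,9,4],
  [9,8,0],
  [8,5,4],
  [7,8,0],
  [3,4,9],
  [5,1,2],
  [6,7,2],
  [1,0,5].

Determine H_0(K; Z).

H_0 = Z.

K has 10 vertices, 30 edges, 20 triangles.
rank ∂_0 = 0, rank ∂_1 = 9 ⇒ b_0 = 10 − 0 − 9 = 1; all invariant factors of ∂_1 are 1 so no torsion. So H_0 ≅ Z.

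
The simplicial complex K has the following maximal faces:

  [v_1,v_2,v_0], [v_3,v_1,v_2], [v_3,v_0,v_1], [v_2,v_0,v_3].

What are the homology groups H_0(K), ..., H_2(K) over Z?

H_0 = Z,  H_1 = 0,  H_2 = Z.

Take the total order v_0 < v_1 < v_2 < v_3 on the vertex set. Then K (dimension 2) consists of the simplices:

  0-simplices (4): [v_0], [v_1], [v_2], [v_3]
  1-simplices (6): [v_0,v_1], [v_0,v_2], [v_0,v_3], [v_1,v_2], [v_1,v_3], [v_2,v_3]
  2-simplices (4): [v_0,v_1,v_2], [v_0,v_1,v_3], [v_0,v_2,v_3], [v_1,v_2,v_3]

so the chain groups are C_0 ≅ Z^4, C_1 ≅ Z^6, C_2 ≅ Z^4.

Boundary ∂_1: C_1 → C_0 sends each edge [p,q] (with p < q) to q − p.
The resulting 4×6 matrix has rank 3, and its Smith normal form has invariant factors (1,1,1).

Boundary ∂_2: C_2 → C_1 acts by ∂[p,q,r] = [q,r] − [p,r] + [p,q]. For instance
  ∂[v_0,v_2,v_3] = [v_2,v_3] − [v_0,v_3] + [v_0,v_2],
  ∂[v_0,v_1,v_3] = [v_1,v_3] − [v_0,v_3] + [v_0,v_1].
The resulting 6×4 matrix has rank 3, and its Smith normal form has invariant factors (1,1,1).

From H_k ≅ ker(∂_k) / im(∂_{k+1}) we obtain:

  H_0: rank C_0 − rank ∂_1 = 4 − 3 = 1, and the invariant factors of ∂_1 are all 1, so H_0 = Z.
  H_1: rank ker ∂_1 − rank ∂_2 = (6 − 3) − 3 = 0, and the invariant factors of ∂_2 are all 1, so H_1 = 0.
  H_2: rank ker ∂_2 − rank ∂_3 = (4 − 3) − 0 = 1, and there is no ∂_3, so H_2 = Z.

(K is a triangulation of the 2-sphere S^2.)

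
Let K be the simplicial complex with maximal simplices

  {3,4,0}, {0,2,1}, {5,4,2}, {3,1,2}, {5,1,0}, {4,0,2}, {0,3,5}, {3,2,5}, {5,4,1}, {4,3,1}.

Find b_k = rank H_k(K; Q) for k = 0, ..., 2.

K has 6 vertices, 15 edges, 10 triangles.
rank ∂_0 = 0, rank ∂_1 = 5 ⇒ b_0 = 6 − 0 − 5 = 1; all invariant factors of ∂_1 are 1 so no torsion. So H_0 = Z.
rank ∂_1 = 5, rank ∂_2 = 10 ⇒ b_1 = 15 − 5 − 10 = 0; ∂_2 has invariant factor(s) [2] giving torsion. So H_1 = Z/2Z.
rank ∂_2 = 10, rank ∂_3 = 0 ⇒ b_2 = 10 − 10 − 0 = 0. So H_2 = 0.

b_0 = 1, b_1 = 0, b_2 = 0.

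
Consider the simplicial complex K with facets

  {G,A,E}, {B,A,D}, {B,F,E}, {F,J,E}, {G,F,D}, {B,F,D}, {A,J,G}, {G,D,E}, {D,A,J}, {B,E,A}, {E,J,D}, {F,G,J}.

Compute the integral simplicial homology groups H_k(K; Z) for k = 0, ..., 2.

Take the total order A < B < D < E < F < G < J on the vertex set. Then K (dimension 2) consists of the simplices:

  0-simplices (7): A, B, D, E, F, G, J
  1-simplices (18): AB, AD, AE, AG, AJ, BD, BE, BF, DE, DF, DG, DJ, EF, EG, EJ, FG, FJ, GJ
  2-simplices (12): ABD, ABE, ADJ, AEG, AGJ, BDF, BEF, DEG, DEJ, DFG, EFJ, FGJ

so the chain groups are C_0 ≅ Z^7, C_1 ≅ Z^18, C_2 ≅ Z^12.

Boundary ∂_1: C_1 → C_0 maps an edge to its endpoints' difference, ∂[p,q] = q − p.
As a 7×18 matrix over Z this has rank 6, with invariant factors (1,1,1,1,1,1).

The boundary map ∂_2: C_2 → C_1 maps a triangle to the signed sum of its edges. For instance
  ∂AGJ = GJ − AJ + AG,
  ∂ABE = BE − AE + AB.
This gives a 18×12 integer matrix of rank 12; reducing to Smith normal form yields diagonal entries (1,1,1,1,1,1,1,1,1,1,1,2).

From H_k ≅ ker(∂_k) / im(∂_{k+1}) we obtain:

  H_0: rank C_0 − rank ∂_1 = 7 − 6 = 1, and the invariant factors of ∂_1 are all 1, so H_0 = Z.
  H_1: rank ker ∂_1 − rank ∂_2 = (18 − 6) − 12 = 0, and ∂_2 has invariant factor 2 > 1, so H_1 = Z/2Z.
  H_2: rank ker ∂_2 − rank ∂_3 = (12 − 12) − 0 = 0, and there is no ∂_3, so H_2 = 0.

As a check, the Euler characteristic is 7 − 18 + 12 = 1, which agrees with 1 − 0 + 0 = 1.

H_0 ≅ Z,  H_1 ≅ Z/2Z,  H_2 = 0.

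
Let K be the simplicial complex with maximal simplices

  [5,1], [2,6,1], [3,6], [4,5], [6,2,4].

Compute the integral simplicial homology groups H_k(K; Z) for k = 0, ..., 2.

Fix the vertex order 1 < 2 < 3 < 4 < 5 < 6 and write every simplex with vertices in increasing order. Then dim K = 2 and the simplices of K are:

  0-simplices (6): [1], [2], [3], [4], [5], [6]
  1-simplices (8): [1,2], [1,5], [1,6], [2,4], [2,6], [3,6], [4,5], [4,6]
  2-simplices (2): [1,2,6], [2,4,6]

so the chain groups are C_0 ≅ Z^6, C_1 ≅ Z^8, C_2 ≅ Z^2.

∂_1: C_1 → C_0 maps an edge to its endpoints' difference, ∂[p,q] = q − p.
This gives a 6×8 integer matrix of rank 5; reducing to Smith normal form yields diagonal entries (1,1,1,1,1).

∂_2: C_2 → C_1 acts by ∂[p,q,r] = [q,r] − [p,r] + [p,q]. For instance
  ∂[1,2,6] = [2,6] − [1,6] + [1,2],
  ∂[2,4,6] = [4,6] − [2,6] + [2,4].
The resulting 8×2 matrix has rank 2, and its Smith normal form has invariant factors (1,1).

Now H_k = ker ∂_k / im ∂_{k+1}, so:

  H_0: rank C_0 − rank ∂_1 = 6 − 5 = 1, and the invariant factors of ∂_1 are all 1, so H_0 = Z.
  H_1: rank ker ∂_1 − rank ∂_2 = (8 − 5) − 2 = 1, and the invariant factors of ∂_2 are all 1, so H_1 = Z.
  H_2: rank ker ∂_2 − rank ∂_3 = (2 − 2) − 0 = 0, and there is no ∂_3, so H_2 = 0.

As a check, the Euler characteristic is 6 − 8 + 2 = 0, which agrees with 1 − 1 + 0 = 0.

H_0 ≅ Z,  H_1 ≅ Z,  H_2 = 0.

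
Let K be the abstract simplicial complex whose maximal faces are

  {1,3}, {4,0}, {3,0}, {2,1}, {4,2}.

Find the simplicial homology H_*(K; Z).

Take the total order 0 < 1 < 2 < 3 < 4 on the vertex set. Then K (dimension 1) consists of the simplices:

  0-simplices (5): [0], [1], [2], [3], [4]
  1-simplices (5): [0,3], [0,4], [1,2], [1,3], [2,4]

giving chain groups C_0 ≅ Z^5, C_1 ≅ Z^5.

The boundary map ∂_1: C_1 → C_0 maps an edge to its endpoints' difference, ∂[p,q] = q − p. For instance
  ∂[1,2] = [2] − [1].
This gives a 5×5 integer matrix of rank 4; reducing to Smith normal form yields diagonal entries (1,1,1,1).

Now H_k = ker ∂_k / im ∂_{k+1}, so:

  H_0: rank C_0 − rank ∂_1 = 5 − 4 = 1, and the invariant factors of ∂_1 are all 1, so H_0 ≅ Z.
  H_1: rank ker ∂_1 − rank ∂_2 = (5 − 4) − 0 = 1, and there is no ∂_2, so H_1 ≅ Z.

As a check, the Euler characteristic is 5 − 5 = 0, which agrees with 1 − 1 = 0.

H_0 = Z,  H_1 = Z.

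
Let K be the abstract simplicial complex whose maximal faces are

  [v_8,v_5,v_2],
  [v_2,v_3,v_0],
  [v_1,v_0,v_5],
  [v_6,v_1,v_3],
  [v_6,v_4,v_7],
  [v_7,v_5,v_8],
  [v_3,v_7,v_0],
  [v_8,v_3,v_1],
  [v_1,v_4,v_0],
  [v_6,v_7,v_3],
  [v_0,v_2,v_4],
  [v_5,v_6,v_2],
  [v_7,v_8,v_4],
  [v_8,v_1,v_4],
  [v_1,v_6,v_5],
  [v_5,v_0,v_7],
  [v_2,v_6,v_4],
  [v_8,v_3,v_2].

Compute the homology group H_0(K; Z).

H_0 = Z.

Fix the vertex order v_0 < v_1 < v_2 < v_3 < v_4 < v_5 < v_6 < v_7 < v_8 and write every simplex with vertices in increasing order. Then dim K = 2 and the simplices of K are:

  0-simplices (9): [v_0], [v_1], [v_2], [v_3], [v_4], [v_5], [v_6], [v_7], [v_8]
  1-simplices (27): (27 of them)
  2-simplices (18): (18 of them)

giving chain groups C_0 ≅ Z^9, C_1 ≅ Z^27, C_2 ≅ Z^18.

The boundary map ∂_1: C_1 → C_0 sends each edge [p,q] (with p < q) to q − p.
This gives a 9×27 integer matrix of rank 8; reducing to Smith normal form yields diagonal entries (1,1,1,1,1,1,1,1).

Boundary ∂_2: C_2 → C_1 maps a triangle to the signed sum of its edges. For instance
  ∂[v_0,v_1,v_5] = [v_1,v_5] − [v_0,v_5] + [v_0,v_1],
  ∂[v_2,v_4,v_6] = [v_4,v_6] − [v_2,v_6] + [v_2,v_4].
The resulting 27×18 matrix has rank 17, and its Smith normal form has invariant factors (1,1,1,1,1,1,1,1,1,1,1,1,1,1,1,1,1).

Now H_k = ker ∂_k / im ∂_{k+1}, so:

  H_0: rank C_0 − rank ∂_1 = 9 − 8 = 1, and the invariant factors of ∂_1 are all 1, so H_0 = Z.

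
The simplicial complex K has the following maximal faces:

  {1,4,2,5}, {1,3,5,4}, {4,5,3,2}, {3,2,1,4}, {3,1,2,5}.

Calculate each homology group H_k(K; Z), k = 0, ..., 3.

H_0 = Z,  H_1 = 0,  H_2 = 0,  H_3 = Z.

Fix the vertex order 1 < 2 < 3 < 4 < 5 and write every simplex with vertices in increasing order. Then dim K = 3 and the simplices of K are:

  0-simplices (5): [1], [2], [3], [4], [5]
  1-simplices (10): [1,2], [1,3], [1,4], [1,5], [2,3], [2,4], [2,5], [3,4], [3,5], [4,5]
  2-simplices (10): [1,2,3], [1,2,4], [1,2,5], [1,3,4], [1,3,5], [1,4,5], [2,3,4], [2,3,5], [2,4,5], [3,4,5]
  3-simplices (5): [1,2,3,4], [1,2,3,5], [1,2,4,5], [1,3,4,5], [2,3,4,5]

giving chain groups C_0 ≅ Z^5, C_1 ≅ Z^10, C_2 ≅ Z^10, C_3 ≅ Z^5.

Boundary ∂_1: C_1 → C_0 sends each edge [p,q] (with p < q) to q − p.
The 5×10 boundary matrix has rank 4 and Smith normal form diag(1,1,1,1).

Boundary ∂_2: C_2 → C_1 acts by ∂[p,q,r] = [q,r] − [p,r] + [p,q]. For instance
  ∂[2,3,5] = [3,5] − [2,5] + [2,3],
  ∂[1,2,5] = [2,5] − [1,5] + [1,2].
This gives a 10×10 integer matrix of rank 6; reducing to Smith normal form yields diagonal entries (1,1,1,1,1,1).

The boundary map ∂_3: C_3 → C_2 sends each 3-simplex σ to the alternating sum Σ_i (−1)^i (σ with its i-th vertex removed). For instance
  ∂[1,2,3,4] = [2,3,4] − [1,3,4] + [1,2,4] − [1,2,3],
  ∂[1,3,4,5] = [3,4,5] − [1,4,5] + [1,3,5] − [1,3,4].
The 10×5 boundary matrix has rank 4 and Smith normal form diag(1,1,1,1).

Computing H_k = (kernel of ∂_k) / (image of ∂_{k+1}):

  H_0: rank C_0 − rank ∂_1 = 5 − 4 = 1, and the invariant factors of ∂_1 are all 1, so H_0 ≅ Z.
  H_1: rank ker ∂_1 − rank ∂_2 = (10 − 4) − 6 = 0, and the invariant factors of ∂_2 are all 1, so H_1 ≅ 0.
  H_2: rank ker ∂_2 − rank ∂_3 = (10 − 6) − 4 = 0, and the invariant factors of ∂_3 are all 1, so H_2 ≅ 0.
  H_3: rank ker ∂_3 − rank ∂_4 = (5 − 4) − 0 = 1, and there is no ∂_4, so H_3 ≅ Z.

As a check, the Euler characteristic is 5 − 10 + 10 − 5 = 0, which agrees with 1 − 0 + 0 − 1 = 0.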